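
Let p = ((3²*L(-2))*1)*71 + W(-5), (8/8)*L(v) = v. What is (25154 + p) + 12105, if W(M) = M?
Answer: 35976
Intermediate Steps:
L(v) = v
p = -1283 (p = ((3²*(-2))*1)*71 - 5 = ((9*(-2))*1)*71 - 5 = -18*1*71 - 5 = -18*71 - 5 = -1278 - 5 = -1283)
(25154 + p) + 12105 = (25154 - 1283) + 12105 = 23871 + 12105 = 35976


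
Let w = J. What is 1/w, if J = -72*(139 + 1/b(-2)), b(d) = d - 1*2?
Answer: -1/9990 ≈ -0.00010010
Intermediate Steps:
b(d) = -2 + d (b(d) = d - 2 = -2 + d)
J = -9990 (J = -72*(139 + 1/(-2 - 2)) = -72*(139 + 1/(-4)) = -72*(139 - ¼) = -72*555/4 = -9990)
w = -9990
1/w = 1/(-9990) = -1/9990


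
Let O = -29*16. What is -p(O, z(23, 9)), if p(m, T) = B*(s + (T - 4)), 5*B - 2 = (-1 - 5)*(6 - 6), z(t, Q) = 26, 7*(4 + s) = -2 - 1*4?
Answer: -48/7 ≈ -6.8571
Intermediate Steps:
O = -464
s = -34/7 (s = -4 + (-2 - 1*4)/7 = -4 + (-2 - 4)/7 = -4 + (⅐)*(-6) = -4 - 6/7 = -34/7 ≈ -4.8571)
B = ⅖ (B = ⅖ + ((-1 - 5)*(6 - 6))/5 = ⅖ + (-6*0)/5 = ⅖ + (⅕)*0 = ⅖ + 0 = ⅖ ≈ 0.40000)
p(m, T) = -124/35 + 2*T/5 (p(m, T) = 2*(-34/7 + (T - 4))/5 = 2*(-34/7 + (-4 + T))/5 = 2*(-62/7 + T)/5 = -124/35 + 2*T/5)
-p(O, z(23, 9)) = -(-124/35 + (⅖)*26) = -(-124/35 + 52/5) = -1*48/7 = -48/7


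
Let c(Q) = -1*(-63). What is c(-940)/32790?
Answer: 21/10930 ≈ 0.0019213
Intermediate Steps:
c(Q) = 63
c(-940)/32790 = 63/32790 = 63*(1/32790) = 21/10930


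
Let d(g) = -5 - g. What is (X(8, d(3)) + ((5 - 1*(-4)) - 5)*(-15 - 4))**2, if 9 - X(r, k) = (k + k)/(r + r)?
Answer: 4356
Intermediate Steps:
X(r, k) = 9 - k/r (X(r, k) = 9 - (k + k)/(r + r) = 9 - 2*k/(2*r) = 9 - 2*k*1/(2*r) = 9 - k/r)
(X(8, d(3)) + ((5 - 1*(-4)) - 5)*(-15 - 4))**2 = ((9 - 1*(-5 - 1*3)/8) + ((5 - 1*(-4)) - 5)*(-15 - 4))**2 = ((9 - 1*(-5 - 3)*1/8) + ((5 + 4) - 5)*(-19))**2 = ((9 - 1*(-8)*1/8) + (9 - 5)*(-19))**2 = ((9 + 1) + 4*(-19))**2 = (10 - 76)**2 = (-66)**2 = 4356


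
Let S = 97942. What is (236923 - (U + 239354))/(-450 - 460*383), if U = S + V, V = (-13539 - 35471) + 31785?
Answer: 41574/88315 ≈ 0.47075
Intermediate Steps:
V = -17225 (V = -49010 + 31785 = -17225)
U = 80717 (U = 97942 - 17225 = 80717)
(236923 - (U + 239354))/(-450 - 460*383) = (236923 - (80717 + 239354))/(-450 - 460*383) = (236923 - 1*320071)/(-450 - 176180) = (236923 - 320071)/(-176630) = -83148*(-1/176630) = 41574/88315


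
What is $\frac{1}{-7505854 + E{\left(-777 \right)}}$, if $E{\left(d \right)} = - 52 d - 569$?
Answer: $- \frac{1}{7466019} \approx -1.3394 \cdot 10^{-7}$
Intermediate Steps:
$E{\left(d \right)} = -569 - 52 d$ ($E{\left(d \right)} = - 52 d - 569 = -569 - 52 d$)
$\frac{1}{-7505854 + E{\left(-777 \right)}} = \frac{1}{-7505854 - -39835} = \frac{1}{-7505854 + \left(-569 + 40404\right)} = \frac{1}{-7505854 + 39835} = \frac{1}{-7466019} = - \frac{1}{7466019}$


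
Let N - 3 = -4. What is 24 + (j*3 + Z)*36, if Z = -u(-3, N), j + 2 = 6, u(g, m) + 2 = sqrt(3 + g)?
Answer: 528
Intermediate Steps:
N = -1 (N = 3 - 4 = -1)
u(g, m) = -2 + sqrt(3 + g)
j = 4 (j = -2 + 6 = 4)
Z = 2 (Z = -(-2 + sqrt(3 - 3)) = -(-2 + sqrt(0)) = -(-2 + 0) = -1*(-2) = 2)
24 + (j*3 + Z)*36 = 24 + (4*3 + 2)*36 = 24 + (12 + 2)*36 = 24 + 14*36 = 24 + 504 = 528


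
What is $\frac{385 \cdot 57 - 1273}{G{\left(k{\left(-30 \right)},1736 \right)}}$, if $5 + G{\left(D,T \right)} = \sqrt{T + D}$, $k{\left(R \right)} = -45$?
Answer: $\frac{3040}{49} + \frac{608 \sqrt{1691}}{49} \approx 572.29$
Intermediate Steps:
$G{\left(D,T \right)} = -5 + \sqrt{D + T}$ ($G{\left(D,T \right)} = -5 + \sqrt{T + D} = -5 + \sqrt{D + T}$)
$\frac{385 \cdot 57 - 1273}{G{\left(k{\left(-30 \right)},1736 \right)}} = \frac{385 \cdot 57 - 1273}{-5 + \sqrt{-45 + 1736}} = \frac{21945 - 1273}{-5 + \sqrt{1691}} = \frac{20672}{-5 + \sqrt{1691}}$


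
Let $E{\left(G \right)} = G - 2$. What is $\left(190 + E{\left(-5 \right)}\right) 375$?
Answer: $68625$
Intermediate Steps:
$E{\left(G \right)} = -2 + G$ ($E{\left(G \right)} = G - 2 = -2 + G$)
$\left(190 + E{\left(-5 \right)}\right) 375 = \left(190 - 7\right) 375 = 183 \cdot 375 = 68625$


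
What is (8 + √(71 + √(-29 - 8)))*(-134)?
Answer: -1072 - 134*√(71 + I*√37) ≈ -2202.1 - 48.322*I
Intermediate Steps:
(8 + √(71 + √(-29 - 8)))*(-134) = (8 + √(71 + √(-37)))*(-134) = (8 + √(71 + I*√37))*(-134) = -1072 - 134*√(71 + I*√37)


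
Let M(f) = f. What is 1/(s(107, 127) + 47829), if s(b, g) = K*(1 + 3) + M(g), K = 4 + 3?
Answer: 1/47984 ≈ 2.0840e-5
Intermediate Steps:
K = 7
s(b, g) = 28 + g (s(b, g) = 7*(1 + 3) + g = 7*4 + g = 28 + g)
1/(s(107, 127) + 47829) = 1/((28 + 127) + 47829) = 1/(155 + 47829) = 1/47984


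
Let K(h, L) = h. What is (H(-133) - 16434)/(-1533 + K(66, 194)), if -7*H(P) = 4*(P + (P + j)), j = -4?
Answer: 12662/1141 ≈ 11.097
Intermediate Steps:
H(P) = 16/7 - 8*P/7 (H(P) = -4*(P + (P - 4))/7 = -4*(P + (-4 + P))/7 = -4*(-4 + 2*P)/7 = -(-16 + 8*P)/7 = 16/7 - 8*P/7)
(H(-133) - 16434)/(-1533 + K(66, 194)) = ((16/7 - 8/7*(-133)) - 16434)/(-1533 + 66) = ((16/7 + 152) - 16434)/(-1467) = (1080/7 - 16434)*(-1/1467) = -113958/7*(-1/1467) = 12662/1141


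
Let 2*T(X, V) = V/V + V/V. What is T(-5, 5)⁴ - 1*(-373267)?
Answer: 373268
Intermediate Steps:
T(X, V) = 1 (T(X, V) = (V/V + V/V)/2 = (1 + 1)/2 = (½)*2 = 1)
T(-5, 5)⁴ - 1*(-373267) = 1⁴ - 1*(-373267) = 1 + 373267 = 373268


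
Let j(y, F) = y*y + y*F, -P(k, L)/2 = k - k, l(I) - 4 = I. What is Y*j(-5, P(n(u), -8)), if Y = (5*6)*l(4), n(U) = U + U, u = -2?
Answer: 6000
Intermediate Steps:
l(I) = 4 + I
n(U) = 2*U
P(k, L) = 0 (P(k, L) = -2*(k - k) = -2*0 = 0)
j(y, F) = y**2 + F*y
Y = 240 (Y = (5*6)*(4 + 4) = 30*8 = 240)
Y*j(-5, P(n(u), -8)) = 240*(-5*(0 - 5)) = 240*(-5*(-5)) = 240*25 = 6000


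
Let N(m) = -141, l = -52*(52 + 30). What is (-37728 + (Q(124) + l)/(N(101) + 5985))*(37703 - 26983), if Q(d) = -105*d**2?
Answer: -595231151680/1461 ≈ -4.0741e+8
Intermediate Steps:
l = -4264 (l = -52*82 = -4264)
(-37728 + (Q(124) + l)/(N(101) + 5985))*(37703 - 26983) = (-37728 + (-105*124**2 - 4264)/(-141 + 5985))*(37703 - 26983) = (-37728 + (-105*15376 - 4264)/5844)*10720 = (-37728 + (-1614480 - 4264)*(1/5844))*10720 = (-37728 - 1618744*1/5844)*10720 = (-37728 - 404686/1461)*10720 = -55525294/1461*10720 = -595231151680/1461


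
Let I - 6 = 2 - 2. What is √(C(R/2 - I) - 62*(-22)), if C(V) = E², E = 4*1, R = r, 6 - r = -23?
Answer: 2*√345 ≈ 37.148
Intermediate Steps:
r = 29 (r = 6 - 1*(-23) = 6 + 23 = 29)
I = 6 (I = 6 + (2 - 2) = 6 + 0 = 6)
R = 29
E = 4
C(V) = 16 (C(V) = 4² = 16)
√(C(R/2 - I) - 62*(-22)) = √(16 - 62*(-22)) = √(16 + 1364) = √1380 = 2*√345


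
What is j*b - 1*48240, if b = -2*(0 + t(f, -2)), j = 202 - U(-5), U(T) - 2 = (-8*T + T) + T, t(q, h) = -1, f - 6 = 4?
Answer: -47900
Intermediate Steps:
f = 10 (f = 6 + 4 = 10)
U(T) = 2 - 6*T (U(T) = 2 + ((-8*T + T) + T) = 2 + (-7*T + T) = 2 - 6*T)
j = 170 (j = 202 - (2 - 6*(-5)) = 202 - (2 + 30) = 202 - 1*32 = 202 - 32 = 170)
b = 2 (b = -2*(0 - 1) = -2*(-1) = 2)
j*b - 1*48240 = 170*2 - 1*48240 = 340 - 48240 = -47900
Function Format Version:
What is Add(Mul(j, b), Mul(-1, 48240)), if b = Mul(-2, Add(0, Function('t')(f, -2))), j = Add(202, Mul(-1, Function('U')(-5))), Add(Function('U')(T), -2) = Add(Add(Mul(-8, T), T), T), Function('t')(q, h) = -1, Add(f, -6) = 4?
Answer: -47900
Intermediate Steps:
f = 10 (f = Add(6, 4) = 10)
Function('U')(T) = Add(2, Mul(-6, T)) (Function('U')(T) = Add(2, Add(Add(Mul(-8, T), T), T)) = Add(2, Add(Mul(-7, T), T)) = Add(2, Mul(-6, T)))
j = 170 (j = Add(202, Mul(-1, Add(2, Mul(-6, -5)))) = Add(202, Mul(-1, Add(2, 30))) = Add(202, Mul(-1, 32)) = Add(202, -32) = 170)
b = 2 (b = Mul(-2, Add(0, -1)) = Mul(-2, -1) = 2)
Add(Mul(j, b), Mul(-1, 48240)) = Add(Mul(170, 2), Mul(-1, 48240)) = Add(340, -48240) = -47900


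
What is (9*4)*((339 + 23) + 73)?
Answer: 15660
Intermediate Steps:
(9*4)*((339 + 23) + 73) = 36*(362 + 73) = 36*435 = 15660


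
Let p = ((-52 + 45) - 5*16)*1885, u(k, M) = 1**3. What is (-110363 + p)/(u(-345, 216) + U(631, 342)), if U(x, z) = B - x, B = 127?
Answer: 274358/503 ≈ 545.44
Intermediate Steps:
U(x, z) = 127 - x
u(k, M) = 1
p = -163995 (p = (-7 - 80)*1885 = -87*1885 = -163995)
(-110363 + p)/(u(-345, 216) + U(631, 342)) = (-110363 - 163995)/(1 + (127 - 1*631)) = -274358/(1 + (127 - 631)) = -274358/(1 - 504) = -274358/(-503) = -274358*(-1/503) = 274358/503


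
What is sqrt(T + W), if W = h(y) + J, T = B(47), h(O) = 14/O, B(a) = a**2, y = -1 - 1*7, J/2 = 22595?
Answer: sqrt(189589)/2 ≈ 217.71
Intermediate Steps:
J = 45190 (J = 2*22595 = 45190)
y = -8 (y = -1 - 7 = -8)
T = 2209 (T = 47**2 = 2209)
W = 180753/4 (W = 14/(-8) + 45190 = 14*(-1/8) + 45190 = -7/4 + 45190 = 180753/4 ≈ 45188.)
sqrt(T + W) = sqrt(2209 + 180753/4) = sqrt(189589/4) = sqrt(189589)/2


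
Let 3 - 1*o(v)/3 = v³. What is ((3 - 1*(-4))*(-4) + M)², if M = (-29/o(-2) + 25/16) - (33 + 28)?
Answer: 2174450161/278784 ≈ 7799.8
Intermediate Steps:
o(v) = 9 - 3*v³
M = -31847/528 (M = (-29/(9 - 3*(-2)³) + 25/16) - (33 + 28) = (-29/(9 - 3*(-8)) + 25*(1/16)) - 1*61 = (-29/(9 + 24) + 25/16) - 61 = (-29/33 + 25/16) - 61 = 361/528 - 61 = -31847/528 ≈ -60.316)
((3 - 1*(-4))*(-4) + M)² = ((3 - 1*(-4))*(-4) - 31847/528)² = ((3 + 4)*(-4) - 31847/528)² = (7*(-4) - 31847/528)² = (-28 - 31847/528)² = (-46631/528)² = 2174450161/278784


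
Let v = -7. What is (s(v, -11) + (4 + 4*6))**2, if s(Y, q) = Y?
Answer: 441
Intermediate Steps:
(s(v, -11) + (4 + 4*6))**2 = (-7 + (4 + 4*6))**2 = (-7 + (4 + 24))**2 = (-7 + 28)**2 = 21**2 = 441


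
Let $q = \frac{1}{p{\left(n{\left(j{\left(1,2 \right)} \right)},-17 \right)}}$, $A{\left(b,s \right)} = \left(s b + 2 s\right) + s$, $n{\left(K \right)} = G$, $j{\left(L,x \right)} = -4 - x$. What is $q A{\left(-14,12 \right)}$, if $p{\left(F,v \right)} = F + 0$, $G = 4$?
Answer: $-33$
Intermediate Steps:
$n{\left(K \right)} = 4$
$p{\left(F,v \right)} = F$
$A{\left(b,s \right)} = 3 s + b s$ ($A{\left(b,s \right)} = \left(b s + 2 s\right) + s = \left(2 s + b s\right) + s = 3 s + b s$)
$q = \frac{1}{4} \approx 0.25$
$q A{\left(-14,12 \right)} = \frac{12 \left(3 - 14\right)}{4} = \frac{12 \left(-11\right)}{4} = \frac{1}{4} \left(-132\right) = -33$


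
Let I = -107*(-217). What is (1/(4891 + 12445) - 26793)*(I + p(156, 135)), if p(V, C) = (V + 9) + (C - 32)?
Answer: -10909322719689/17336 ≈ -6.2929e+8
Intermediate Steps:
I = 23219
p(V, C) = -23 + C + V (p(V, C) = (9 + V) + (-32 + C) = -23 + C + V)
(1/(4891 + 12445) - 26793)*(I + p(156, 135)) = (1/(4891 + 12445) - 26793)*(23219 + (-23 + 135 + 156)) = (1/17336 - 26793)*(23219 + 268) = (1/17336 - 26793)*23487 = -464483447/17336*23487 = -10909322719689/17336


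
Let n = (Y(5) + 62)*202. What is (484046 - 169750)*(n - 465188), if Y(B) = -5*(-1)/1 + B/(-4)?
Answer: -142032405324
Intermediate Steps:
Y(B) = 5 - B/4 (Y(B) = 5*1 + B*(-¼) = 5 - B/4)
n = 26563/2 (n = ((5 - ¼*5) + 62)*202 = ((5 - 5/4) + 62)*202 = (15/4 + 62)*202 = (263/4)*202 = 26563/2 ≈ 13282.)
(484046 - 169750)*(n - 465188) = (484046 - 169750)*(26563/2 - 465188) = 314296*(-903813/2) = -142032405324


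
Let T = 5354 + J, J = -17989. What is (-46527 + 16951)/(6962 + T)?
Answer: 29576/5673 ≈ 5.2135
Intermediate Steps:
T = -12635 (T = 5354 - 17989 = -12635)
(-46527 + 16951)/(6962 + T) = (-46527 + 16951)/(6962 - 12635) = -29576/(-5673) = -29576*(-1/5673) = 29576/5673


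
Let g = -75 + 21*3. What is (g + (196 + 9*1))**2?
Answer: 37249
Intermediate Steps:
g = -12 (g = -75 + 63 = -12)
(g + (196 + 9*1))**2 = (-12 + (196 + 9*1))**2 = (-12 + (196 + 9))**2 = (-12 + 205)**2 = 193**2 = 37249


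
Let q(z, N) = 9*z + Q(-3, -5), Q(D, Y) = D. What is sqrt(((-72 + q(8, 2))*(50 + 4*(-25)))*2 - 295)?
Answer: sqrt(5) ≈ 2.2361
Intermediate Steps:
q(z, N) = -3 + 9*z (q(z, N) = 9*z - 3 = -3 + 9*z)
sqrt(((-72 + q(8, 2))*(50 + 4*(-25)))*2 - 295) = sqrt(((-72 + (-3 + 9*8))*(50 + 4*(-25)))*2 - 295) = sqrt(((-72 + (-3 + 72))*(50 - 100))*2 - 295) = sqrt(((-72 + 69)*(-50))*2 - 295) = sqrt(-3*(-50)*2 - 295) = sqrt(150*2 - 295) = sqrt(300 - 295) = sqrt(5)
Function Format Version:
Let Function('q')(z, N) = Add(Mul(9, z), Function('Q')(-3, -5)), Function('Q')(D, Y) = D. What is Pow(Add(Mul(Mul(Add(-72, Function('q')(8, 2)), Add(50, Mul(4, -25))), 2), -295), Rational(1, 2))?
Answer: Pow(5, Rational(1, 2)) ≈ 2.2361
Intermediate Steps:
Function('q')(z, N) = Add(-3, Mul(9, z)) (Function('q')(z, N) = Add(Mul(9, z), -3) = Add(-3, Mul(9, z)))
Pow(Add(Mul(Mul(Add(-72, Function('q')(8, 2)), Add(50, Mul(4, -25))), 2), -295), Rational(1, 2)) = Pow(Add(Mul(Mul(Add(-72, Add(-3, Mul(9, 8))), Add(50, Mul(4, -25))), 2), -295), Rational(1, 2)) = Pow(Add(Mul(Mul(Add(-72, Add(-3, 72)), Add(50, -100)), 2), -295), Rational(1, 2)) = Pow(Add(Mul(Mul(Add(-72, 69), -50), 2), -295), Rational(1, 2)) = Pow(Add(Mul(Mul(-3, -50), 2), -295), Rational(1, 2)) = Pow(Add(Mul(150, 2), -295), Rational(1, 2)) = Pow(Add(300, -295), Rational(1, 2)) = Pow(5, Rational(1, 2))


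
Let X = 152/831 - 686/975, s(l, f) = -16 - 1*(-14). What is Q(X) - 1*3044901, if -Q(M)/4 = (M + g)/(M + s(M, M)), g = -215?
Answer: -172759680880/56731 ≈ -3.0452e+6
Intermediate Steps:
s(l, f) = -2 (s(l, f) = -16 + 14 = -2)
X = -46874/90025 (X = 152*(1/831) - 686*1/975 = 152/831 - 686/975 = -46874/90025 ≈ -0.52068)
Q(M) = -4*(-215 + M)/(-2 + M) (Q(M) = -4*(M - 215)/(M - 2) = -4*(-215 + M)/(-2 + M))
Q(X) - 1*3044901 = 4*(215 - 1*(-46874/90025))/(-2 - 46874/90025) - 1*3044901 = 4*(215 + 46874/90025)/(-226924/90025) - 3044901 = 4*(-90025/226924)*(19402249/90025) - 3044901 = -19402249/56731 - 3044901 = -172759680880/56731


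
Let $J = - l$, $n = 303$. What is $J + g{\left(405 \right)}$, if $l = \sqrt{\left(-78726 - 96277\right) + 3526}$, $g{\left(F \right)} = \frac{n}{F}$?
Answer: $\frac{101}{135} - 9 i \sqrt{2117} \approx 0.74815 - 414.1 i$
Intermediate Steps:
$g{\left(F \right)} = \frac{303}{F}$
$l = 9 i \sqrt{2117}$ ($l = \sqrt{-175003 + 3526} = \sqrt{-171477} = 9 i \sqrt{2117} \approx 414.1 i$)
$J = - 9 i \sqrt{2117} \approx - 414.1 i$
$J + g{\left(405 \right)} = - 9 i \sqrt{2117} + \frac{303}{405} = - 9 i \sqrt{2117} + 303 \cdot \frac{1}{405} = - 9 i \sqrt{2117} + \frac{101}{135} = \frac{101}{135} - 9 i \sqrt{2117}$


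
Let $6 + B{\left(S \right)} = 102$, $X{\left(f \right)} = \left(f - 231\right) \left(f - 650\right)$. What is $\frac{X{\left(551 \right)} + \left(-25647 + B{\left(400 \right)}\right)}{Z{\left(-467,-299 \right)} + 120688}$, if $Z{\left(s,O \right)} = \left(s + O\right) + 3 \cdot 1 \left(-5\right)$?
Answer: $- \frac{6359}{13323} \approx -0.47729$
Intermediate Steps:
$X{\left(f \right)} = \left(-650 + f\right) \left(-231 + f\right)$ ($X{\left(f \right)} = \left(-231 + f\right) \left(-650 + f\right) = \left(-650 + f\right) \left(-231 + f\right)$)
$B{\left(S \right)} = 96$ ($B{\left(S \right)} = -6 + 102 = 96$)
$Z{\left(s,O \right)} = -15 + O + s$ ($Z{\left(s,O \right)} = \left(O + s\right) + 3 \left(-5\right) = \left(O + s\right) - 15 = -15 + O + s$)
$\frac{X{\left(551 \right)} + \left(-25647 + B{\left(400 \right)}\right)}{Z{\left(-467,-299 \right)} + 120688} = \frac{\left(150150 + 551^{2} - 485431\right) + \left(-25647 + 96\right)}{\left(-15 - 299 - 467\right) + 120688} = \frac{\left(150150 + 303601 - 485431\right) - 25551}{-781 + 120688} = \frac{-31680 - 25551}{119907} = \left(-57231\right) \frac{1}{119907} = - \frac{6359}{13323}$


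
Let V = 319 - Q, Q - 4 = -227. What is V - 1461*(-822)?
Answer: 1201484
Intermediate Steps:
Q = -223 (Q = 4 - 227 = -223)
V = 542 (V = 319 - 1*(-223) = 319 + 223 = 542)
V - 1461*(-822) = 542 - 1461*(-822) = 542 + 1200942 = 1201484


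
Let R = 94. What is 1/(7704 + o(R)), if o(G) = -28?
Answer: 1/7676 ≈ 0.00013028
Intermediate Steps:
1/(7704 + o(R)) = 1/(7704 - 28) = 1/7676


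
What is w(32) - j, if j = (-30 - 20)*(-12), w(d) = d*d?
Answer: 424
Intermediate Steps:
w(d) = d²
j = 600 (j = -50*(-12) = 600)
w(32) - j = 32² - 1*600 = 1024 - 600 = 424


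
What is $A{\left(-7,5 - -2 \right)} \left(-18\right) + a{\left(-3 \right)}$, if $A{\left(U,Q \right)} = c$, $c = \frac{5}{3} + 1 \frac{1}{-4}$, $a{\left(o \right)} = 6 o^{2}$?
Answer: $\frac{57}{2} \approx 28.5$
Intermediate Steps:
$c = \frac{17}{12}$ ($c = 5 \cdot \frac{1}{3} + 1 \left(- \frac{1}{4}\right) = \frac{5}{3} - \frac{1}{4} = \frac{17}{12} \approx 1.4167$)
$A{\left(U,Q \right)} = \frac{17}{12}$
$A{\left(-7,5 - -2 \right)} \left(-18\right) + a{\left(-3 \right)} = \frac{17}{12} \left(-18\right) + 6 \left(-3\right)^{2} = - \frac{51}{2} + 6 \cdot 9 = - \frac{51}{2} + 54 = \frac{57}{2}$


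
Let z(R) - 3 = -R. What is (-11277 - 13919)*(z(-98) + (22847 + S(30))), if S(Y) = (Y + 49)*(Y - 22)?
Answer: -594121680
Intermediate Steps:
S(Y) = (-22 + Y)*(49 + Y) (S(Y) = (49 + Y)*(-22 + Y) = (-22 + Y)*(49 + Y))
z(R) = 3 - R
(-11277 - 13919)*(z(-98) + (22847 + S(30))) = (-11277 - 13919)*((3 - 1*(-98)) + (22847 + (-1078 + 30² + 27*30))) = -25196*((3 + 98) + (22847 + (-1078 + 900 + 810))) = -25196*(101 + (22847 + 632)) = -25196*(101 + 23479) = -25196*23580 = -594121680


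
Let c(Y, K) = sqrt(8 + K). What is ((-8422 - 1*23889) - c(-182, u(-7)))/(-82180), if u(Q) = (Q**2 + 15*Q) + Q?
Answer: 32311/82180 + I*sqrt(55)/82180 ≈ 0.39317 + 9.0243e-5*I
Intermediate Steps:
u(Q) = Q**2 + 16*Q
((-8422 - 1*23889) - c(-182, u(-7)))/(-82180) = ((-8422 - 1*23889) - sqrt(8 - 7*(16 - 7)))/(-82180) = ((-8422 - 23889) - sqrt(8 - 7*9))*(-1/82180) = (-32311 - sqrt(8 - 63))*(-1/82180) = (-32311 - sqrt(-55))*(-1/82180) = (-32311 - I*sqrt(55))*(-1/82180) = 32311/82180 + I*sqrt(55)/82180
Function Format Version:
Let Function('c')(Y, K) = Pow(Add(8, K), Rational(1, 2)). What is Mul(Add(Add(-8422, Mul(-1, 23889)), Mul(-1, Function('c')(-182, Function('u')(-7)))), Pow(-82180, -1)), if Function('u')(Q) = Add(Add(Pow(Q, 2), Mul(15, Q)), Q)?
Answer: Add(Rational(32311, 82180), Mul(Rational(1, 82180), I, Pow(55, Rational(1, 2)))) ≈ Add(0.39317, Mul(9.0243e-5, I))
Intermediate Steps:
Function('u')(Q) = Add(Pow(Q, 2), Mul(16, Q))
Mul(Add(Add(-8422, Mul(-1, 23889)), Mul(-1, Function('c')(-182, Function('u')(-7)))), Pow(-82180, -1)) = Mul(Add(Add(-8422, Mul(-1, 23889)), Mul(-1, Pow(Add(8, Mul(-7, Add(16, -7))), Rational(1, 2)))), Pow(-82180, -1)) = Mul(Add(Add(-8422, -23889), Mul(-1, Pow(Add(8, Mul(-7, 9)), Rational(1, 2)))), Rational(-1, 82180)) = Mul(Add(-32311, Mul(-1, Pow(Add(8, -63), Rational(1, 2)))), Rational(-1, 82180)) = Mul(Add(-32311, Mul(-1, Pow(-55, Rational(1, 2)))), Rational(-1, 82180)) = Mul(Add(-32311, Mul(-1, Mul(I, Pow(55, Rational(1, 2))))), Rational(-1, 82180)) = Mul(Add(-32311, Mul(-1, I, Pow(55, Rational(1, 2)))), Rational(-1, 82180)) = Add(Rational(32311, 82180), Mul(Rational(1, 82180), I, Pow(55, Rational(1, 2))))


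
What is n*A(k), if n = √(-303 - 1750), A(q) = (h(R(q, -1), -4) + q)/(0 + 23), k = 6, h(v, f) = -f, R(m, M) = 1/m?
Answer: 10*I*√2053/23 ≈ 19.7*I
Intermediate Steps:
A(q) = 4/23 + q/23 (A(q) = (-1*(-4) + q)/(0 + 23) = (4 + q)/23 = (4 + q)*(1/23) = 4/23 + q/23)
n = I*√2053 (n = √(-2053) = I*√2053 ≈ 45.31*I)
n*A(k) = (I*√2053)*(4/23 + (1/23)*6) = (I*√2053)*(4/23 + 6/23) = (I*√2053)*(10/23) = 10*I*√2053/23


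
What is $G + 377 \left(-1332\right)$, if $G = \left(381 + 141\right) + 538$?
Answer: $-501104$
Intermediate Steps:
$G = 1060$ ($G = 522 + 538 = 1060$)
$G + 377 \left(-1332\right) = 1060 + 377 \left(-1332\right) = 1060 - 502164 = -501104$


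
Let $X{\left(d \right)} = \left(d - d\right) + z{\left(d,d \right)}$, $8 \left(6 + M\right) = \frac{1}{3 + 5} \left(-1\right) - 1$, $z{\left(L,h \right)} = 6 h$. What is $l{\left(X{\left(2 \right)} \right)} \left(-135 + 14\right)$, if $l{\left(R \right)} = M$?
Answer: $\frac{47553}{64} \approx 743.02$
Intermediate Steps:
$M = - \frac{393}{64}$ ($M = -6 + \frac{\frac{1}{3 + 5} \left(-1\right) - 1}{8} = -6 + \frac{\frac{1}{8} \left(-1\right) - 1}{8} = -6 + \frac{- \frac{1}{8} - 1}{8} = -6 + \frac{1}{8} \left(- \frac{9}{8}\right) = -6 - \frac{9}{64} = - \frac{393}{64} \approx -6.1406$)
$X{\left(d \right)} = 6 d$ ($X{\left(d \right)} = \left(d - d\right) + 6 d = 0 + 6 d = 6 d$)
$l{\left(R \right)} = - \frac{393}{64}$
$l{\left(X{\left(2 \right)} \right)} \left(-135 + 14\right) = - \frac{393 \left(-135 + 14\right)}{64} = \left(- \frac{393}{64}\right) \left(-121\right) = \frac{47553}{64}$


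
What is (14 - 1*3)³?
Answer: 1331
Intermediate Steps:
(14 - 1*3)³ = (14 - 3)³ = 11³ = 1331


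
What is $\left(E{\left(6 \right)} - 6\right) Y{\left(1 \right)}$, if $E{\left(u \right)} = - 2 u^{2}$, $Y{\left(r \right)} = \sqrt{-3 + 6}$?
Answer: $- 78 \sqrt{3} \approx -135.1$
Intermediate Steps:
$Y{\left(r \right)} = \sqrt{3}$
$\left(E{\left(6 \right)} - 6\right) Y{\left(1 \right)} = \left(- 2 \cdot 6^{2} - 6\right) \sqrt{3} = \left(\left(-2\right) 36 - 6\right) \sqrt{3} = \left(-72 - 6\right) \sqrt{3} = - 78 \sqrt{3}$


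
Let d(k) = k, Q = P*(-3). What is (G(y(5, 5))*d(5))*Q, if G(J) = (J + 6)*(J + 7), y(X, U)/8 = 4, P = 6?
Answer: -133380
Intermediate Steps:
y(X, U) = 32 (y(X, U) = 8*4 = 32)
Q = -18 (Q = 6*(-3) = -18)
G(J) = (6 + J)*(7 + J)
(G(y(5, 5))*d(5))*Q = ((42 + 32**2 + 13*32)*5)*(-18) = ((42 + 1024 + 416)*5)*(-18) = (1482*5)*(-18) = 7410*(-18) = -133380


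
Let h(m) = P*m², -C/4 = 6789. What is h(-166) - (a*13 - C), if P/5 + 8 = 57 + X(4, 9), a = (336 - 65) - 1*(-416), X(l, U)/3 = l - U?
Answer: 4648433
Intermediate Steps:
X(l, U) = -3*U + 3*l (X(l, U) = 3*(l - U) = -3*U + 3*l)
a = 687 (a = 271 + 416 = 687)
C = -27156 (C = -4*6789 = -27156)
P = 170 (P = -40 + 5*(57 + (-3*9 + 3*4)) = -40 + 5*(57 + (-27 + 12)) = -40 + 5*(57 - 15) = -40 + 5*42 = -40 + 210 = 170)
h(m) = 170*m²
h(-166) - (a*13 - C) = 170*(-166)² - (687*13 - 1*(-27156)) = 170*27556 - (8931 + 27156) = 4684520 - 1*36087 = 4684520 - 36087 = 4648433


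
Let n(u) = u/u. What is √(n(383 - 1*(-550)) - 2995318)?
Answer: 3*I*√332813 ≈ 1730.7*I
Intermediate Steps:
n(u) = 1
√(n(383 - 1*(-550)) - 2995318) = √(1 - 2995318) = √(-2995317) = 3*I*√332813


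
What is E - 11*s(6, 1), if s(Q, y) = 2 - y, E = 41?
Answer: 30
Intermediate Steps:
E - 11*s(6, 1) = 41 - 11*(2 - 1*1) = 41 - 11*(2 - 1) = 41 - 11*1 = 41 - 11 = 30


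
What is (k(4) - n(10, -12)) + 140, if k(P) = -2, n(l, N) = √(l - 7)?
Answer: 138 - √3 ≈ 136.27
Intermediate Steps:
n(l, N) = √(-7 + l)
(k(4) - n(10, -12)) + 140 = (-2 - √(-7 + 10)) + 140 = (-2 - √3) + 140 = 138 - √3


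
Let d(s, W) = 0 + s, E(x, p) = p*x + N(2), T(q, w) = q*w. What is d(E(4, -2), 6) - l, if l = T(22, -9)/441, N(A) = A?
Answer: -272/49 ≈ -5.5510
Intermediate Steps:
E(x, p) = 2 + p*x (E(x, p) = p*x + 2 = 2 + p*x)
l = -22/49 (l = (22*(-9))/441 = -198*1/441 = -22/49 ≈ -0.44898)
d(s, W) = s
d(E(4, -2), 6) - l = (2 - 2*4) - 1*(-22/49) = (2 - 8) + 22/49 = -6 + 22/49 = -272/49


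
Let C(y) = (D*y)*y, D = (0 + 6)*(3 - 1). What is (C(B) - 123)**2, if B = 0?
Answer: 15129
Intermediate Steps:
D = 12 (D = 6*2 = 12)
C(y) = 12*y**2 (C(y) = (12*y)*y = 12*y**2)
(C(B) - 123)**2 = (12*0**2 - 123)**2 = (12*0 - 123)**2 = (0 - 123)**2 = (-123)**2 = 15129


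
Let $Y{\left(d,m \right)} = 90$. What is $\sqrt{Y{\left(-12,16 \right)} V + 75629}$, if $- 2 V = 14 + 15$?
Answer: $2 \sqrt{18581} \approx 272.62$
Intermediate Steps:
$V = - \frac{29}{2}$ ($V = - \frac{14 + 15}{2} = \left(- \frac{1}{2}\right) 29 = - \frac{29}{2} \approx -14.5$)
$\sqrt{Y{\left(-12,16 \right)} V + 75629} = \sqrt{90 \left(- \frac{29}{2}\right) + 75629} = \sqrt{-1305 + 75629} = \sqrt{74324} = 2 \sqrt{18581}$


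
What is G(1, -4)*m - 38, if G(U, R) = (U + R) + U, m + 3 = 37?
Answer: -106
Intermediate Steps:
m = 34 (m = -3 + 37 = 34)
G(U, R) = R + 2*U (G(U, R) = (R + U) + U = R + 2*U)
G(1, -4)*m - 38 = (-4 + 2*1)*34 - 38 = (-4 + 2)*34 - 38 = -2*34 - 38 = -68 - 38 = -106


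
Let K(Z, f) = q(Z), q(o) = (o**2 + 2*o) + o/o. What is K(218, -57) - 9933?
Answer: 38028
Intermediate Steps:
q(o) = 1 + o**2 + 2*o (q(o) = (o**2 + 2*o) + 1 = 1 + o**2 + 2*o)
K(Z, f) = 1 + Z**2 + 2*Z
K(218, -57) - 9933 = (1 + 218**2 + 2*218) - 9933 = (1 + 47524 + 436) - 9933 = 47961 - 9933 = 38028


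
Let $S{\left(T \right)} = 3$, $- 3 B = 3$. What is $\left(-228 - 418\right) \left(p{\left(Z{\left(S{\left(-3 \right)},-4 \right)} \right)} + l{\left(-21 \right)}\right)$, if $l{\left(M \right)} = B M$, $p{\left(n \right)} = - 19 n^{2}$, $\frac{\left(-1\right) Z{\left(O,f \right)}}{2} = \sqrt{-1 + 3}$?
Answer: $84626$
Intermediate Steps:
$B = -1$ ($B = \left(- \frac{1}{3}\right) 3 = -1$)
$Z{\left(O,f \right)} = - 2 \sqrt{2}$ ($Z{\left(O,f \right)} = - 2 \sqrt{-1 + 3} = - 2 \sqrt{2}$)
$l{\left(M \right)} = - M$
$\left(-228 - 418\right) \left(p{\left(Z{\left(S{\left(-3 \right)},-4 \right)} \right)} + l{\left(-21 \right)}\right) = \left(-228 - 418\right) \left(- 19 \left(- 2 \sqrt{2}\right)^{2} - -21\right) = - 646 \left(\left(-19\right) 8 + 21\right) = - 646 \left(-152 + 21\right) = \left(-646\right) \left(-131\right) = 84626$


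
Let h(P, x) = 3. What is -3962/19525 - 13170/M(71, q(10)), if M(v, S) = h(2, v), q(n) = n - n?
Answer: -85718712/19525 ≈ -4390.2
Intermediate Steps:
q(n) = 0
M(v, S) = 3
-3962/19525 - 13170/M(71, q(10)) = -3962/19525 - 13170/3 = -3962*1/19525 - 13170*1/3 = -3962/19525 - 4390 = -85718712/19525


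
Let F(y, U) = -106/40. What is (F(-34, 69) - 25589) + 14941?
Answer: -213013/20 ≈ -10651.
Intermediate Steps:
F(y, U) = -53/20 (F(y, U) = -106*1/40 = -53/20)
(F(-34, 69) - 25589) + 14941 = (-53/20 - 25589) + 14941 = -511833/20 + 14941 = -213013/20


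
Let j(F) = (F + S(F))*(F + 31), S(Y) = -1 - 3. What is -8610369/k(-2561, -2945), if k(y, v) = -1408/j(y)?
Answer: 2539843595775/64 ≈ 3.9685e+10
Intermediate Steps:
S(Y) = -4
j(F) = (-4 + F)*(31 + F) (j(F) = (F - 4)*(F + 31) = (-4 + F)*(31 + F))
k(y, v) = -1408/(-124 + y**2 + 27*y)
-8610369/k(-2561, -2945) = -8610369/((-1408/(-124 + (-2561)**2 + 27*(-2561)))) = -8610369/((-1408/(-124 + 6558721 - 69147))) = -8610369/((-1408/6489450)) = -8610369/((-1408*1/6489450)) = -8610369/(-64/294975) = -8610369*(-294975/64) = 2539843595775/64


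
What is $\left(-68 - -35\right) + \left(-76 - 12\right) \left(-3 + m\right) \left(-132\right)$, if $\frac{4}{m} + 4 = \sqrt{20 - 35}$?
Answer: $- \frac{1267167}{31} - \frac{46464 i \sqrt{15}}{31} \approx -40876.0 - 5805.0 i$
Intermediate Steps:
$m = \frac{4}{-4 + i \sqrt{15}}$ ($m = \frac{4}{-4 + \sqrt{20 - 35}} = \frac{4}{-4 + \sqrt{-15}} = \frac{4}{-4 + i \sqrt{15}} \approx -0.51613 - 0.49974 i$)
$\left(-68 - -35\right) + \left(-76 - 12\right) \left(-3 + m\right) \left(-132\right) = \left(-68 - -35\right) + \left(-76 - 12\right) \left(-3 - \left(\frac{16}{31} + \frac{4 i \sqrt{15}}{31}\right)\right) \left(-132\right) = \left(-68 + 35\right) + - 88 \left(- \frac{109}{31} - \frac{4 i \sqrt{15}}{31}\right) \left(-132\right) = -33 + \left(\frac{9592}{31} + \frac{352 i \sqrt{15}}{31}\right) \left(-132\right) = -33 - \left(\frac{1266144}{31} + \frac{46464 i \sqrt{15}}{31}\right) = - \frac{1267167}{31} - \frac{46464 i \sqrt{15}}{31}$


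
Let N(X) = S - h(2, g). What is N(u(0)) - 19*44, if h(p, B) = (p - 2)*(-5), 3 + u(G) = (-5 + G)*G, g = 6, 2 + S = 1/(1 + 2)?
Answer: -2513/3 ≈ -837.67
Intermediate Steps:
S = -5/3 (S = -2 + 1/(1 + 2) = -2 + 1/3 = -2 + ⅓ = -5/3 ≈ -1.6667)
u(G) = -3 + G*(-5 + G) (u(G) = -3 + (-5 + G)*G = -3 + G*(-5 + G))
h(p, B) = 10 - 5*p (h(p, B) = (-2 + p)*(-5) = 10 - 5*p)
N(X) = -5/3 (N(X) = -5/3 - (10 - 5*2) = -5/3 - (10 - 10) = -5/3 - 1*0 = -5/3 + 0 = -5/3)
N(u(0)) - 19*44 = -5/3 - 19*44 = -5/3 - 836 = -2513/3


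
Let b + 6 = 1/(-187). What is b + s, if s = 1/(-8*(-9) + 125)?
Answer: -221044/36839 ≈ -6.0003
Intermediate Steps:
b = -1123/187 (b = -6 + 1/(-187) = -6 - 1/187 = -1123/187 ≈ -6.0053)
s = 1/197 (s = 1/(72 + 125) = 1/197 ≈ 0.0050761)
b + s = -1123/187 + 1/197 = -221044/36839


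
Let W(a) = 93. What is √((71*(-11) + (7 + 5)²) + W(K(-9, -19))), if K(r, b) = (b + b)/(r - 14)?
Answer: 4*I*√34 ≈ 23.324*I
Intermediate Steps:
K(r, b) = 2*b/(-14 + r) (K(r, b) = (2*b)/(-14 + r) = 2*b/(-14 + r))
√((71*(-11) + (7 + 5)²) + W(K(-9, -19))) = √((71*(-11) + (7 + 5)²) + 93) = √((-781 + 12²) + 93) = √((-781 + 144) + 93) = √(-637 + 93) = √(-544) = 4*I*√34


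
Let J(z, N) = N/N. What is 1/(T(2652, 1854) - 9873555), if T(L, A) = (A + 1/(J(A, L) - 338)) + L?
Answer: -337/3325869514 ≈ -1.0133e-7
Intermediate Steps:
J(z, N) = 1
T(L, A) = -1/337 + A + L (T(L, A) = (A + 1/(1 - 338)) + L = (A + 1/(-337)) + L = (A - 1/337) + L = (-1/337 + A) + L = -1/337 + A + L)
1/(T(2652, 1854) - 9873555) = 1/((-1/337 + 1854 + 2652) - 9873555) = 1/(1518521/337 - 9873555) = 1/(-3325869514/337) = -337/3325869514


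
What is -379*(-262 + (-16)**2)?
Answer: 2274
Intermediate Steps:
-379*(-262 + (-16)**2) = -379*(-262 + 256) = -379*(-6) = 2274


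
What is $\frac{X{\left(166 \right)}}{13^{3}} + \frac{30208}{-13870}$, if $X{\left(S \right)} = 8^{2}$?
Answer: $- \frac{32739648}{15236195} \approx -2.1488$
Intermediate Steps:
$X{\left(S \right)} = 64$
$\frac{X{\left(166 \right)}}{13^{3}} + \frac{30208}{-13870} = \frac{64}{13^{3}} + \frac{30208}{-13870} = \frac{64}{2197} + 30208 \left(- \frac{1}{13870}\right) = 64 \cdot \frac{1}{2197} - \frac{15104}{6935} = \frac{64}{2197} - \frac{15104}{6935} = - \frac{32739648}{15236195}$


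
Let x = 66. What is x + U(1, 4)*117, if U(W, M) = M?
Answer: 534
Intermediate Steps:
x + U(1, 4)*117 = 66 + 4*117 = 66 + 468 = 534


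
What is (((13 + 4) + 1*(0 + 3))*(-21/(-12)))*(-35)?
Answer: -1225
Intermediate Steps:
(((13 + 4) + 1*(0 + 3))*(-21/(-12)))*(-35) = ((17 + 1*3)*(-21*(-1/12)))*(-35) = ((17 + 3)*(7/4))*(-35) = (20*(7/4))*(-35) = 35*(-35) = -1225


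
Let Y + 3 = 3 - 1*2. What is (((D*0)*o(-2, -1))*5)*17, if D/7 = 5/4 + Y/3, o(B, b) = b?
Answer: 0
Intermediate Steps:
Y = -2 (Y = -3 + (3 - 1*2) = -3 + (3 - 2) = -3 + 1 = -2)
D = 49/12 (D = 7*(5/4 - 2/3) = 7*(5*(¼) - 2*⅓) = 7*(5/4 - ⅔) = 7*(7/12) = 49/12 ≈ 4.0833)
(((D*0)*o(-2, -1))*5)*17 = ((((49/12)*0)*(-1))*5)*17 = ((0*(-1))*5)*17 = (0*5)*17 = 0*17 = 0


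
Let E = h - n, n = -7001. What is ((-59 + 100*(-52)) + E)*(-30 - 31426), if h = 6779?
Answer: -268036576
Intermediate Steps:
E = 13780 (E = 6779 - 1*(-7001) = 6779 + 7001 = 13780)
((-59 + 100*(-52)) + E)*(-30 - 31426) = ((-59 + 100*(-52)) + 13780)*(-30 - 31426) = ((-59 - 5200) + 13780)*(-31456) = (-5259 + 13780)*(-31456) = 8521*(-31456) = -268036576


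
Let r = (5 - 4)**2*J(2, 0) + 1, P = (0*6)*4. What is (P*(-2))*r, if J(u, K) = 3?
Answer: 0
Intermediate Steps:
P = 0 (P = 0*4 = 0)
r = 4 (r = (5 - 4)**2*3 + 1 = 1**2*3 + 1 = 1*3 + 1 = 3 + 1 = 4)
(P*(-2))*r = (0*(-2))*4 = 0*4 = 0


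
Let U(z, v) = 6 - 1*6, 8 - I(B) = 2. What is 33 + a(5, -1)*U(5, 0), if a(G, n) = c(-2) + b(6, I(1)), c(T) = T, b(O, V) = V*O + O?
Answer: 33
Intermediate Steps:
I(B) = 6 (I(B) = 8 - 1*2 = 8 - 2 = 6)
b(O, V) = O + O*V (b(O, V) = O*V + O = O + O*V)
U(z, v) = 0 (U(z, v) = 6 - 6 = 0)
a(G, n) = 40 (a(G, n) = -2 + 6*(1 + 6) = -2 + 6*7 = -2 + 42 = 40)
33 + a(5, -1)*U(5, 0) = 33 + 40*0 = 33 + 0 = 33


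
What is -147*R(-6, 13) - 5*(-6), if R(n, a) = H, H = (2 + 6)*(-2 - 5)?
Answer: 8262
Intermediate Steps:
H = -56 (H = 8*(-7) = -56)
R(n, a) = -56
-147*R(-6, 13) - 5*(-6) = -147*(-56) - 5*(-6) = 8232 + 30 = 8262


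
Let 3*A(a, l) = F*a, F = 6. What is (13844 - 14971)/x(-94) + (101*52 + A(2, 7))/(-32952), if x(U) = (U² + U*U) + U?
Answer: -5396953/24134594 ≈ -0.22362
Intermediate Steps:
x(U) = U + 2*U² (x(U) = (U² + U²) + U = 2*U² + U = U + 2*U²)
A(a, l) = 2*a (A(a, l) = (6*a)/3 = 2*a)
(13844 - 14971)/x(-94) + (101*52 + A(2, 7))/(-32952) = (13844 - 14971)/((-94*(1 + 2*(-94)))) + (101*52 + 2*2)/(-32952) = -1127*(-1/(94*(1 - 188))) + (5252 + 4)*(-1/32952) = -1127/((-94*(-187))) + 5256*(-1/32952) = -1127/17578 - 219/1373 = -5396953/24134594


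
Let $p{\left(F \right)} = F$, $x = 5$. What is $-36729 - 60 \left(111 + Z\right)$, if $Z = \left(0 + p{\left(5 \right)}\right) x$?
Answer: $-44889$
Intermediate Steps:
$Z = 25$ ($Z = \left(0 + 5\right) 5 = 5 \cdot 5 = 25$)
$-36729 - 60 \left(111 + Z\right) = -36729 - 60 \left(111 + 25\right) = -36729 - 8160 = -44889$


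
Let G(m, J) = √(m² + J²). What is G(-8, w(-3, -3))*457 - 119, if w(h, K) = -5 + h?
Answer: -119 + 3656*√2 ≈ 5051.4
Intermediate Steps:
G(m, J) = √(J² + m²)
G(-8, w(-3, -3))*457 - 119 = √((-5 - 3)² + (-8)²)*457 - 119 = √((-8)² + 64)*457 - 119 = √(64 + 64)*457 - 119 = √128*457 - 119 = (8*√2)*457 - 119 = 3656*√2 - 119 = -119 + 3656*√2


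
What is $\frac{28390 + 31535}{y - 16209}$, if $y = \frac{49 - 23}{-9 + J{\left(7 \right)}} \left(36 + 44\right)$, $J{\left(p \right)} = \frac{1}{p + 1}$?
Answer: $- \frac{4254675}{1167479} \approx -3.6443$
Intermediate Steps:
$J{\left(p \right)} = \frac{1}{1 + p}$
$y = - \frac{16640}{71}$ ($y = \frac{49 - 23}{-9 + \frac{1}{1 + 7}} \left(36 + 44\right) = \frac{26}{-9 + \frac{1}{8}} \cdot 80 = \frac{26}{- \frac{71}{8}} \cdot 80 = 26 \left(- \frac{8}{71}\right) 80 = \left(- \frac{208}{71}\right) 80 = - \frac{16640}{71} \approx -234.37$)
$\frac{28390 + 31535}{y - 16209} = \frac{28390 + 31535}{- \frac{16640}{71} - 16209} = \frac{59925}{- \frac{1167479}{71}} = 59925 \left(- \frac{71}{1167479}\right) = - \frac{4254675}{1167479}$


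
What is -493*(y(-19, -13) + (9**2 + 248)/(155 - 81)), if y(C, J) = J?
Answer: 312069/74 ≈ 4217.1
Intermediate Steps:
-493*(y(-19, -13) + (9**2 + 248)/(155 - 81)) = -493*(-13 + (9**2 + 248)/(155 - 81)) = -493*(-13 + (81 + 248)/74) = -493*(-13 + 329*(1/74)) = -493*(-13 + 329/74) = -493*(-633/74) = 312069/74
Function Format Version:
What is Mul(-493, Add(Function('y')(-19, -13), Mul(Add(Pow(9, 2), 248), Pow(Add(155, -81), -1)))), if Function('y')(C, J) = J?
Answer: Rational(312069, 74) ≈ 4217.1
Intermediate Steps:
Mul(-493, Add(Function('y')(-19, -13), Mul(Add(Pow(9, 2), 248), Pow(Add(155, -81), -1)))) = Mul(-493, Add(-13, Mul(Add(Pow(9, 2), 248), Pow(Add(155, -81), -1)))) = Mul(-493, Add(-13, Mul(Add(81, 248), Pow(74, -1)))) = Mul(-493, Add(-13, Mul(329, Rational(1, 74)))) = Mul(-493, Add(-13, Rational(329, 74))) = Mul(-493, Rational(-633, 74)) = Rational(312069, 74)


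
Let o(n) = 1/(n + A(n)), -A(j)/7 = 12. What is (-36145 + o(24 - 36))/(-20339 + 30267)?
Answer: -204113/56064 ≈ -3.6407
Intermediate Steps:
A(j) = -84 (A(j) = -7*12 = -84)
o(n) = 1/(-84 + n) (o(n) = 1/(n - 84) = 1/(-84 + n))
(-36145 + o(24 - 36))/(-20339 + 30267) = (-36145 + 1/(-84 + (24 - 36)))/(-20339 + 30267) = (-36145 + 1/(-84 - 12))/9928 = (-36145 + 1/(-96))*(1/9928) = (-36145 - 1/96)*(1/9928) = -3469921/96*1/9928 = -204113/56064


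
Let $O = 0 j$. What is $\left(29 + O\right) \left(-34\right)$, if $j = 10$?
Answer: $-986$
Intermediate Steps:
$O = 0$ ($O = 0 \cdot 10 = 0$)
$\left(29 + O\right) \left(-34\right) = \left(29 + 0\right) \left(-34\right) = 29 \left(-34\right) = -986$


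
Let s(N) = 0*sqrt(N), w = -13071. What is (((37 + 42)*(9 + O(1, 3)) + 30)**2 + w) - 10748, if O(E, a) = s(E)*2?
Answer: 525262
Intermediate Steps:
s(N) = 0
O(E, a) = 0 (O(E, a) = 0*2 = 0)
(((37 + 42)*(9 + O(1, 3)) + 30)**2 + w) - 10748 = (((37 + 42)*(9 + 0) + 30)**2 - 13071) - 10748 = ((79*9 + 30)**2 - 13071) - 10748 = ((711 + 30)**2 - 13071) - 10748 = (741**2 - 13071) - 10748 = (549081 - 13071) - 10748 = 536010 - 10748 = 525262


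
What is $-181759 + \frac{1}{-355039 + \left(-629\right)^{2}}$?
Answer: $- \frac{7379778917}{40602} \approx -1.8176 \cdot 10^{5}$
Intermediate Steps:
$-181759 + \frac{1}{-355039 + \left(-629\right)^{2}} = -181759 + \frac{1}{-355039 + 395641} = -181759 + \frac{1}{40602} = - \frac{7379778917}{40602}$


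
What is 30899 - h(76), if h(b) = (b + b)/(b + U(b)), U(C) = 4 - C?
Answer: 30861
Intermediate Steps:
h(b) = b/2 (h(b) = (b + b)/(b + (4 - b)) = (2*b)/4 = (2*b)*(1/4) = b/2)
30899 - h(76) = 30899 - 76/2 = 30899 - 1*38 = 30899 - 38 = 30861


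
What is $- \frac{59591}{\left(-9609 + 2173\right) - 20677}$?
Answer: $\frac{59591}{28113} \approx 2.1197$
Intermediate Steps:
$- \frac{59591}{\left(-9609 + 2173\right) - 20677} = - \frac{59591}{-7436 - 20677} = - \frac{59591}{-28113} = \left(-59591\right) \left(- \frac{1}{28113}\right) = \frac{59591}{28113}$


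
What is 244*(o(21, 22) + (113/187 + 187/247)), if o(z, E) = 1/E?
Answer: 15854998/46189 ≈ 343.26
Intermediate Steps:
244*(o(21, 22) + (113/187 + 187/247)) = 244*(1/22 + (113/187 + 187/247)) = 244*(1/22 + 62880/46189) = 244*(129959/92378) = 15854998/46189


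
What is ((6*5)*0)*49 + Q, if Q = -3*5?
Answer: -15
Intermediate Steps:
Q = -15
((6*5)*0)*49 + Q = ((6*5)*0)*49 - 15 = (30*0)*49 - 15 = 0*49 - 15 = 0 - 15 = -15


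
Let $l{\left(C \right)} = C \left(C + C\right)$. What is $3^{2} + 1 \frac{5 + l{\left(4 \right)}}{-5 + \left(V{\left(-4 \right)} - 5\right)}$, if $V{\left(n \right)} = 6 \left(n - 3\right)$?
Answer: $\frac{431}{52} \approx 8.2885$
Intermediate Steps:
$V{\left(n \right)} = -18 + 6 n$ ($V{\left(n \right)} = 6 \left(-3 + n\right) = -18 + 6 n$)
$l{\left(C \right)} = 2 C^{2}$ ($l{\left(C \right)} = C 2 C = 2 C^{2}$)
$3^{2} + 1 \frac{5 + l{\left(4 \right)}}{-5 + \left(V{\left(-4 \right)} - 5\right)} = 3^{2} + 1 \frac{5 + 2 \cdot 4^{2}}{-5 + \left(\left(-18 + 6 \left(-4\right)\right) - 5\right)} = 9 + 1 \frac{5 + 2 \cdot 16}{-5 - 47} = 9 + 1 \frac{5 + 32}{-5 - 47} = 9 + 1 \frac{37}{-5 - 47} = 9 + 1 \frac{37}{-52} = 9 + 1 \cdot 37 \left(- \frac{1}{52}\right) = 9 + 1 \left(- \frac{37}{52}\right) = 9 - \frac{37}{52} = \frac{431}{52}$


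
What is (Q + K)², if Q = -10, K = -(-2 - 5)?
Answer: 9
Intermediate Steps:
K = 7 (K = -1*(-7) = 7)
(Q + K)² = (-10 + 7)² = (-3)² = 9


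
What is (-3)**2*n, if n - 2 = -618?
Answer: -5544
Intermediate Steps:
n = -616 (n = 2 - 618 = -616)
(-3)**2*n = (-3)**2*(-616) = 9*(-616) = -5544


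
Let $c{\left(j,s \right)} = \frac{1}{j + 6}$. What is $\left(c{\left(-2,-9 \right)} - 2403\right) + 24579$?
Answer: $\frac{88705}{4} \approx 22176.0$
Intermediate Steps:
$c{\left(j,s \right)} = \frac{1}{6 + j}$
$\left(c{\left(-2,-9 \right)} - 2403\right) + 24579 = \left(\frac{1}{6 - 2} - 2403\right) + 24579 = \left(\frac{1}{4} - 2403\right) + 24579 = - \frac{9611}{4} + 24579 = \frac{88705}{4}$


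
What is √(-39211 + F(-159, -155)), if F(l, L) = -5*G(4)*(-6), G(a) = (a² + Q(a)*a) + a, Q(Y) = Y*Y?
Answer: I*√36691 ≈ 191.55*I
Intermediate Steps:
Q(Y) = Y²
G(a) = a + a² + a³ (G(a) = (a² + a²*a) + a = (a² + a³) + a = a + a² + a³)
F(l, L) = 2520 (F(l, L) = -20*(1 + 4 + 4²)*(-6) = -20*(1 + 4 + 16)*(-6) = -20*21*(-6) = -5*84*(-6) = -420*(-6) = 2520)
√(-39211 + F(-159, -155)) = √(-39211 + 2520) = √(-36691) = I*√36691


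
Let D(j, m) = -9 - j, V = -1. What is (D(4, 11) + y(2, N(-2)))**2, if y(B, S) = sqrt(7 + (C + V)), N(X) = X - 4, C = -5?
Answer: 144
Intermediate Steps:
N(X) = -4 + X
y(B, S) = 1 (y(B, S) = sqrt(7 + (-5 - 1)) = sqrt(7 - 6) = sqrt(1) = 1)
(D(4, 11) + y(2, N(-2)))**2 = ((-9 - 1*4) + 1)**2 = ((-9 - 4) + 1)**2 = (-13 + 1)**2 = (-12)**2 = 144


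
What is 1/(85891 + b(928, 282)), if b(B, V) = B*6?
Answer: 1/91459 ≈ 1.0934e-5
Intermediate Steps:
b(B, V) = 6*B
1/(85891 + b(928, 282)) = 1/(85891 + 6*928) = 1/(85891 + 5568) = 1/91459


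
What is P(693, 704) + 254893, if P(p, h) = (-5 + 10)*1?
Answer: 254898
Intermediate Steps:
P(p, h) = 5 (P(p, h) = 5*1 = 5)
P(693, 704) + 254893 = 5 + 254893 = 254898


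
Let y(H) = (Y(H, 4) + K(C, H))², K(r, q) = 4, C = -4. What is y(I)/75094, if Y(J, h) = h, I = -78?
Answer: 32/37547 ≈ 0.00085227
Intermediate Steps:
y(H) = 64 (y(H) = (4 + 4)² = 8² = 64)
y(I)/75094 = 64/75094 = 64*(1/75094) = 32/37547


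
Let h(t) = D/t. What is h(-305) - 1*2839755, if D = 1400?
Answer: -173225335/61 ≈ -2.8398e+6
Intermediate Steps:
h(t) = 1400/t
h(-305) - 1*2839755 = 1400/(-305) - 1*2839755 = 1400*(-1/305) - 2839755 = -280/61 - 2839755 = -173225335/61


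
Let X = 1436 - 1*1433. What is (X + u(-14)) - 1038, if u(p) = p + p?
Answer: -1063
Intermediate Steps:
X = 3 (X = 1436 - 1433 = 3)
u(p) = 2*p
(X + u(-14)) - 1038 = (3 + 2*(-14)) - 1038 = (3 - 28) - 1038 = -25 - 1038 = -1063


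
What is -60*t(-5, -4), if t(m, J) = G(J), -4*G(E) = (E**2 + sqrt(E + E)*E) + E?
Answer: 180 - 120*I*sqrt(2) ≈ 180.0 - 169.71*I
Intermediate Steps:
G(E) = -E/4 - E**2/4 - sqrt(2)*E**(3/2)/4 (G(E) = -((E**2 + sqrt(E + E)*E) + E)/4 = -((E**2 + sqrt(2*E)*E) + E)/4 = -((E**2 + (sqrt(2)*sqrt(E))*E) + E)/4 = -((E**2 + sqrt(2)*E**(3/2)) + E)/4 = -(E + E**2 + sqrt(2)*E**(3/2))/4 = -E/4 - E**2/4 - sqrt(2)*E**(3/2)/4)
t(m, J) = -J/4 - J**2/4 - sqrt(2)*J**(3/2)/4
-60*t(-5, -4) = -60*(-1/4*(-4) - 1/4*(-4)**2 - sqrt(2)*(-4)**(3/2)/4) = -60*(1 - 1/4*16 - sqrt(2)*(-8*I)/4) = -60*(1 - 4 + 2*I*sqrt(2)) = -60*(-3 + 2*I*sqrt(2)) = 180 - 120*I*sqrt(2)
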